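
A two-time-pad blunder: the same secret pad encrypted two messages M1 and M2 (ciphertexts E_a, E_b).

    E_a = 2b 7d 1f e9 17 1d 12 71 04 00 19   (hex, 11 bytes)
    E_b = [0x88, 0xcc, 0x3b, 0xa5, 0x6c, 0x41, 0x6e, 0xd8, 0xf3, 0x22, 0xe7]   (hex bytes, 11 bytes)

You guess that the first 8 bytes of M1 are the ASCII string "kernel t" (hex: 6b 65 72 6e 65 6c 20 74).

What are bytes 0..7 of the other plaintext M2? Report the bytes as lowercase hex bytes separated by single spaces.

First, E_a ⊕ E_b = (M1 ⊕ K) ⊕ (M2 ⊕ K) = M1 ⊕ M2, so the key drops out. Then M2 = (M1 ⊕ M2) ⊕ M1 over the first 8 bytes.
byte 0: (2b ^ 88) ^ 6b = a3 ^ 6b = c8
byte 1: (7d ^ cc) ^ 65 = b1 ^ 65 = d4
byte 2: (1f ^ 3b) ^ 72 = 24 ^ 72 = 56
byte 3: (e9 ^ a5) ^ 6e = 4c ^ 6e = 22
byte 4: (17 ^ 6c) ^ 65 = 7b ^ 65 = 1e
byte 5: (1d ^ 41) ^ 6c = 5c ^ 6c = 30
byte 6: (12 ^ 6e) ^ 20 = 7c ^ 20 = 5c
byte 7: (71 ^ d8) ^ 74 = a9 ^ 74 = dd

c8 d4 56 22 1e 30 5c dd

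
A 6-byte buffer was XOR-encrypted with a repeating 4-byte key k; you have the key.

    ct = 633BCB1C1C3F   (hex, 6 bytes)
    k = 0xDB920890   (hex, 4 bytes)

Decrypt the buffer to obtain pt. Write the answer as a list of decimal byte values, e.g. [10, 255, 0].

[184, 169, 195, 140, 199, 173]

The 4-byte key repeats, so the effective keystream is db 92 08 90 db 92.
byte 0: 63 xor db = b8
byte 1: 3b xor 92 = a9
byte 2: cb xor 08 = c3
byte 3: 1c xor 90 = 8c
byte 4: 1c xor db = c7
byte 5: 3f xor 92 = ad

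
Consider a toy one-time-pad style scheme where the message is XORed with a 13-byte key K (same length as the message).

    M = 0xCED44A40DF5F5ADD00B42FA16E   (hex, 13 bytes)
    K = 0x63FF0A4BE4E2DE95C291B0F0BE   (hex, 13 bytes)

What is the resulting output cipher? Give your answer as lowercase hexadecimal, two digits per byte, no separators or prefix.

byte 0: 11001110 xor 01100011 = 10101101
byte 1: 11010100 xor 11111111 = 00101011
byte 2: 01001010 xor 00001010 = 01000000
byte 3: 01000000 xor 01001011 = 00001011
byte 4: 11011111 xor 11100100 = 00111011
byte 5: 01011111 xor 11100010 = 10111101
byte 6: 01011010 xor 11011110 = 10000100
byte 7: 11011101 xor 10010101 = 01001000
byte 8: 00000000 xor 11000010 = 11000010
byte 9: 10110100 xor 10010001 = 00100101
byte 10: 00101111 xor 10110000 = 10011111
byte 11: 10100001 xor 11110000 = 01010001
byte 12: 01101110 xor 10111110 = 11010000

ad2b400b3bbd8448c2259f51d0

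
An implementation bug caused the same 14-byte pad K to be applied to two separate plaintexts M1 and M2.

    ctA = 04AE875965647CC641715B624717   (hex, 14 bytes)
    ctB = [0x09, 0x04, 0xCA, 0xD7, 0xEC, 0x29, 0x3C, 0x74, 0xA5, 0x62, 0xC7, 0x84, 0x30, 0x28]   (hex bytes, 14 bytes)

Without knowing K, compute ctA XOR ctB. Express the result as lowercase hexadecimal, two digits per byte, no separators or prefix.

ctA ⊕ ctB = (M1 ⊕ K) ⊕ (M2 ⊕ K) = M1 ⊕ M2 — the shared key cancels under XOR.
04 ⊕ 09 = 0d
ae ⊕ 04 = aa
87 ⊕ ca = 4d
59 ⊕ d7 = 8e
65 ⊕ ec = 89
64 ⊕ 29 = 4d
7c ⊕ 3c = 40
c6 ⊕ 74 = b2
41 ⊕ a5 = e4
71 ⊕ 62 = 13
5b ⊕ c7 = 9c
62 ⊕ 84 = e6
47 ⊕ 30 = 77
17 ⊕ 28 = 3f

0daa4d8e894d40b2e4139ce6773f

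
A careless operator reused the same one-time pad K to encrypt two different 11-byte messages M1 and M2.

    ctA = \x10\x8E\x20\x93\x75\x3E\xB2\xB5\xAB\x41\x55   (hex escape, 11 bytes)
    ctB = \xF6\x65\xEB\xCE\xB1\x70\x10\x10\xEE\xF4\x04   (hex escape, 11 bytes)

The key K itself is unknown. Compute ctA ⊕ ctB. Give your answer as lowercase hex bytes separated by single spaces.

e6 eb cb 5d c4 4e a2 a5 45 b5 51

ctA ⊕ ctB = (M1 ⊕ K) ⊕ (M2 ⊕ K) = M1 ⊕ M2 — the shared key cancels under XOR.
 16 ^ 246 = 230
142 ^ 101 = 235
 32 ^ 235 = 203
147 ^ 206 =  93
117 ^ 177 = 196
 62 ^ 112 =  78
178 ^  16 = 162
181 ^  16 = 165
171 ^ 238 =  69
 65 ^ 244 = 181
 85 ^   4 =  81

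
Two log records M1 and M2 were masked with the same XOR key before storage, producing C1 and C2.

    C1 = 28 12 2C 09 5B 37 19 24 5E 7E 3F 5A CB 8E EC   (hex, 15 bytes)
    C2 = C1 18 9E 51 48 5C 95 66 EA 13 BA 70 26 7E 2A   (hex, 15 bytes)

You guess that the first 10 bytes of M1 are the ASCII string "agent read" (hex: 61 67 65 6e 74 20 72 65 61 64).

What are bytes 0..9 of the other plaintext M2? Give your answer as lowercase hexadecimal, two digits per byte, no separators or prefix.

886dd736674bfe27d509

First, C1 ⊕ C2 = (M1 ⊕ K) ⊕ (M2 ⊕ K) = M1 ⊕ M2, so the key drops out. Then M2 = (M1 ⊕ M2) ⊕ M1 over the first 10 bytes.
byte 0: (28 XOR c1) XOR 61 = e9 XOR 61 = 88
byte 1: (12 XOR 18) XOR 67 = 0a XOR 67 = 6d
byte 2: (2c XOR 9e) XOR 65 = b2 XOR 65 = d7
byte 3: (09 XOR 51) XOR 6e = 58 XOR 6e = 36
byte 4: (5b XOR 48) XOR 74 = 13 XOR 74 = 67
byte 5: (37 XOR 5c) XOR 20 = 6b XOR 20 = 4b
byte 6: (19 XOR 95) XOR 72 = 8c XOR 72 = fe
byte 7: (24 XOR 66) XOR 65 = 42 XOR 65 = 27
byte 8: (5e XOR ea) XOR 61 = b4 XOR 61 = d5
byte 9: (7e XOR 13) XOR 64 = 6d XOR 64 = 09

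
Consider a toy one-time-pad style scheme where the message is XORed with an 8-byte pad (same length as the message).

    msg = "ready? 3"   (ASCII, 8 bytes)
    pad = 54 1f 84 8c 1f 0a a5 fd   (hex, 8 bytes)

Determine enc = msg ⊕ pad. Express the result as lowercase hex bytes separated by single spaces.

XOR is its own inverse, so applying the key byte-wise gives the result directly.
72 xor 54 = 26
65 xor 1f = 7a
61 xor 84 = e5
64 xor 8c = e8
79 xor 1f = 66
3f xor 0a = 35
20 xor a5 = 85
33 xor fd = ce

26 7a e5 e8 66 35 85 ce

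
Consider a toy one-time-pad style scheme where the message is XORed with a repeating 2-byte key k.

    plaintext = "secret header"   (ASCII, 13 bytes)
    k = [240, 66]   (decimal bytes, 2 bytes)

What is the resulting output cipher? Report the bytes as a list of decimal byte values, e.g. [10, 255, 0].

The 2-byte key repeats, so the effective keystream is f0 42 f0 42 f0 42 f0 42 f0 42 f0 42 f0.
byte 0: 01110011 ^ 11110000 = 10000011
byte 1: 01100101 ^ 01000010 = 00100111
byte 2: 01100011 ^ 11110000 = 10010011
byte 3: 01110010 ^ 01000010 = 00110000
byte 4: 01100101 ^ 11110000 = 10010101
byte 5: 01110100 ^ 01000010 = 00110110
byte 6: 00100000 ^ 11110000 = 11010000
byte 7: 01101000 ^ 01000010 = 00101010
byte 8: 01100101 ^ 11110000 = 10010101
byte 9: 01100001 ^ 01000010 = 00100011
byte 10: 01100100 ^ 11110000 = 10010100
byte 11: 01100101 ^ 01000010 = 00100111
byte 12: 01110010 ^ 11110000 = 10000010

[131, 39, 147, 48, 149, 54, 208, 42, 149, 35, 148, 39, 130]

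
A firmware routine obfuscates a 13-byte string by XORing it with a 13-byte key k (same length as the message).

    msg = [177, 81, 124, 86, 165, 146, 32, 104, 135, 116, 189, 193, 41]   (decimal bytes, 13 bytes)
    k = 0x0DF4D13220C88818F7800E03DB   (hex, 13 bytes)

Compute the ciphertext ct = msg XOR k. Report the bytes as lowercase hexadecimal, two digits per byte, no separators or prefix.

bca5ad64855aa87070f4b3c2f2

177 ⊕  13 = 188
 81 ⊕ 244 = 165
124 ⊕ 209 = 173
 86 ⊕  50 = 100
165 ⊕  32 = 133
146 ⊕ 200 =  90
 32 ⊕ 136 = 168
104 ⊕  24 = 112
135 ⊕ 247 = 112
116 ⊕ 128 = 244
189 ⊕  14 = 179
193 ⊕   3 = 194
 41 ⊕ 219 = 242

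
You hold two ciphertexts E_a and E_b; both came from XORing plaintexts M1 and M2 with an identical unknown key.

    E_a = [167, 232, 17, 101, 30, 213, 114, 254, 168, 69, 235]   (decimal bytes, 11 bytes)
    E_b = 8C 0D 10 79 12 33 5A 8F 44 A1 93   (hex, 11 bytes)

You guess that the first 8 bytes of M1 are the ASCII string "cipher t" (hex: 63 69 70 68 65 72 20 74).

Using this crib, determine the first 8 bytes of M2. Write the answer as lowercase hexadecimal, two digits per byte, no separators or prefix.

488c717469940805

First, E_a ⊕ E_b = (M1 ⊕ K) ⊕ (M2 ⊕ K) = M1 ⊕ M2, so the key drops out. Then M2 = (M1 ⊕ M2) ⊕ M1 over the first 8 bytes.
byte 0: (a7 xor 8c) xor 63 = 2b xor 63 = 48
byte 1: (e8 xor 0d) xor 69 = e5 xor 69 = 8c
byte 2: (11 xor 10) xor 70 = 01 xor 70 = 71
byte 3: (65 xor 79) xor 68 = 1c xor 68 = 74
byte 4: (1e xor 12) xor 65 = 0c xor 65 = 69
byte 5: (d5 xor 33) xor 72 = e6 xor 72 = 94
byte 6: (72 xor 5a) xor 20 = 28 xor 20 = 08
byte 7: (fe xor 8f) xor 74 = 71 xor 74 = 05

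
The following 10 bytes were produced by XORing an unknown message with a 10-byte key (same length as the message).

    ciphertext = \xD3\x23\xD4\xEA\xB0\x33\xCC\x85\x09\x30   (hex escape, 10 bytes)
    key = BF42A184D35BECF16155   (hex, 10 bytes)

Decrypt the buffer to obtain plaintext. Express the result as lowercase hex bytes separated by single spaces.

6c 61 75 6e 63 68 20 74 68 65

XOR is its own inverse, so applying the key byte-wise gives the result directly.
d3 ^ bf = 6c
23 ^ 42 = 61
d4 ^ a1 = 75
ea ^ 84 = 6e
b0 ^ d3 = 63
33 ^ 5b = 68
cc ^ ec = 20
85 ^ f1 = 74
09 ^ 61 = 68
30 ^ 55 = 65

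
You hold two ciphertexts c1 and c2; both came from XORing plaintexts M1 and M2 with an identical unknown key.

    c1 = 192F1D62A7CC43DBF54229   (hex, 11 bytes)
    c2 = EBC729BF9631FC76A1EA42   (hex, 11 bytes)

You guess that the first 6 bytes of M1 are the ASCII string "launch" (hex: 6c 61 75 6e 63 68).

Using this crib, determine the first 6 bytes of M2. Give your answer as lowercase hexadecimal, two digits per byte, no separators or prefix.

9e8941b35295

First, c1 ⊕ c2 = (M1 ⊕ K) ⊕ (M2 ⊕ K) = M1 ⊕ M2, so the key drops out. Then M2 = (M1 ⊕ M2) ⊕ M1 over the first 6 bytes.
byte 0: (19 ^ eb) ^ 6c = f2 ^ 6c = 9e
byte 1: (2f ^ c7) ^ 61 = e8 ^ 61 = 89
byte 2: (1d ^ 29) ^ 75 = 34 ^ 75 = 41
byte 3: (62 ^ bf) ^ 6e = dd ^ 6e = b3
byte 4: (a7 ^ 96) ^ 63 = 31 ^ 63 = 52
byte 5: (cc ^ 31) ^ 68 = fd ^ 68 = 95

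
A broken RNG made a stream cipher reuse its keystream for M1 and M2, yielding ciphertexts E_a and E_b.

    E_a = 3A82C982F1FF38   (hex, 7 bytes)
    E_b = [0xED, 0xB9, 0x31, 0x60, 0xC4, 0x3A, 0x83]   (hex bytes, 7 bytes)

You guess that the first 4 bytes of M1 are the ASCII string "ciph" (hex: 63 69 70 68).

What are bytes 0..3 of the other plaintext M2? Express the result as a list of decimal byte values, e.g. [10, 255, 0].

[180, 82, 136, 138]

First, E_a ⊕ E_b = (M1 ⊕ K) ⊕ (M2 ⊕ K) = M1 ⊕ M2, so the key drops out. Then M2 = (M1 ⊕ M2) ⊕ M1 over the first 4 bytes.
byte 0: (3a XOR ed) XOR 63 = d7 XOR 63 = b4
byte 1: (82 XOR b9) XOR 69 = 3b XOR 69 = 52
byte 2: (c9 XOR 31) XOR 70 = f8 XOR 70 = 88
byte 3: (82 XOR 60) XOR 68 = e2 XOR 68 = 8a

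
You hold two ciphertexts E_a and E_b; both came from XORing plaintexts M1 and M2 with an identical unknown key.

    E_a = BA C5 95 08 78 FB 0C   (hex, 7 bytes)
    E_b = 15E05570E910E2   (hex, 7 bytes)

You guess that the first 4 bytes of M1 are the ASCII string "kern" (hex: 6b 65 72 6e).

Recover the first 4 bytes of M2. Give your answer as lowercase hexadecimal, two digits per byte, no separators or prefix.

c440b216

First, E_a ⊕ E_b = (M1 ⊕ K) ⊕ (M2 ⊕ K) = M1 ⊕ M2, so the key drops out. Then M2 = (M1 ⊕ M2) ⊕ M1 over the first 4 bytes.
byte 0: (ba XOR 15) XOR 6b = af XOR 6b = c4
byte 1: (c5 XOR e0) XOR 65 = 25 XOR 65 = 40
byte 2: (95 XOR 55) XOR 72 = c0 XOR 72 = b2
byte 3: (08 XOR 70) XOR 6e = 78 XOR 6e = 16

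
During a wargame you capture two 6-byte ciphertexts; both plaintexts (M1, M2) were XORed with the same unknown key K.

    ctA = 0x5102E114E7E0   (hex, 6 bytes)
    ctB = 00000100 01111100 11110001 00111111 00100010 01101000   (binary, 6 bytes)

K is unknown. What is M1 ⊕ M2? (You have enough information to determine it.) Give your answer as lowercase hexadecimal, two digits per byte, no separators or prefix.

ctA ⊕ ctB = (M1 ⊕ K) ⊕ (M2 ⊕ K) = M1 ⊕ M2 — the shared key cancels under XOR.
 81 ^   4 =  85
  2 ^ 124 = 126
225 ^ 241 =  16
 20 ^  63 =  43
231 ^  34 = 197
224 ^ 104 = 136

557e102bc588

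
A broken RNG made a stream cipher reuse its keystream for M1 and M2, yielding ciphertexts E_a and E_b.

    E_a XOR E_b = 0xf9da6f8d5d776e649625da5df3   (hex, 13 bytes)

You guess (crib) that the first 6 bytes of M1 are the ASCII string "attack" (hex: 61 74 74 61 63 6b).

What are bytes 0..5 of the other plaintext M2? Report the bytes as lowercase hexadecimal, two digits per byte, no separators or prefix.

Since E_a ⊕ E_b = M1 ⊕ M2, XORing with the guessed M1 bytes yields the corresponding M2 bytes: M2 = (E_a ⊕ E_b) ⊕ M1.
249 ⊕  97 = 152
218 ⊕ 116 = 174
111 ⊕ 116 =  27
141 ⊕  97 = 236
 93 ⊕  99 =  62
119 ⊕ 107 =  28

98ae1bec3e1c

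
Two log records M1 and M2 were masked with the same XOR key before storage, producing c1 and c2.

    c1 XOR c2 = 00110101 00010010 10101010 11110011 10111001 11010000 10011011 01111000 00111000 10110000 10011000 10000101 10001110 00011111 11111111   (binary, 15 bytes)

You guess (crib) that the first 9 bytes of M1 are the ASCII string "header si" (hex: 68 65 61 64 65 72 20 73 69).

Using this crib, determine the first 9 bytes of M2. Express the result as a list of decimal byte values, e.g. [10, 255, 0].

Since c1 ⊕ c2 = M1 ⊕ M2, XORing with the guessed M1 bytes yields the corresponding M2 bytes: M2 = (c1 ⊕ c2) ⊕ M1.
35 ^ 68 = 5d
12 ^ 65 = 77
aa ^ 61 = cb
f3 ^ 64 = 97
b9 ^ 65 = dc
d0 ^ 72 = a2
9b ^ 20 = bb
78 ^ 73 = 0b
38 ^ 69 = 51

[93, 119, 203, 151, 220, 162, 187, 11, 81]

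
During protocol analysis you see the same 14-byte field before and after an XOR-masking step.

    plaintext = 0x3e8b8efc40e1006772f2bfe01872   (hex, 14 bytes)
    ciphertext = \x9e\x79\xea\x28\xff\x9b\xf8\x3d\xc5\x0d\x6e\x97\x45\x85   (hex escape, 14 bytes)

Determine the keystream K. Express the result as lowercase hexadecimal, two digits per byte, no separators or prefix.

a0f264d4bf7af85ab7ffd1775df7

Since ciphertext = plaintext ⊕ K, XORing both sides with plaintext gives K = plaintext ⊕ ciphertext.
3e XOR 9e = a0
8b XOR 79 = f2
8e XOR ea = 64
fc XOR 28 = d4
40 XOR ff = bf
e1 XOR 9b = 7a
00 XOR f8 = f8
67 XOR 3d = 5a
72 XOR c5 = b7
f2 XOR 0d = ff
bf XOR 6e = d1
e0 XOR 97 = 77
18 XOR 45 = 5d
72 XOR 85 = f7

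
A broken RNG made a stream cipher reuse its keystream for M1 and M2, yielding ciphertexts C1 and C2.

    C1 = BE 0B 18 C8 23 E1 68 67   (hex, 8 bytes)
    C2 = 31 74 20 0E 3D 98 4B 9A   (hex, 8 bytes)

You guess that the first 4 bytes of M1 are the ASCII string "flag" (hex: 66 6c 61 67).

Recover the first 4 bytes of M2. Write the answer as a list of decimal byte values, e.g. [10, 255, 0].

First, C1 ⊕ C2 = (M1 ⊕ K) ⊕ (M2 ⊕ K) = M1 ⊕ M2, so the key drops out. Then M2 = (M1 ⊕ M2) ⊕ M1 over the first 4 bytes.
byte 0: (be ⊕ 31) ⊕ 66 = 8f ⊕ 66 = e9
byte 1: (0b ⊕ 74) ⊕ 6c = 7f ⊕ 6c = 13
byte 2: (18 ⊕ 20) ⊕ 61 = 38 ⊕ 61 = 59
byte 3: (c8 ⊕ 0e) ⊕ 67 = c6 ⊕ 67 = a1

[233, 19, 89, 161]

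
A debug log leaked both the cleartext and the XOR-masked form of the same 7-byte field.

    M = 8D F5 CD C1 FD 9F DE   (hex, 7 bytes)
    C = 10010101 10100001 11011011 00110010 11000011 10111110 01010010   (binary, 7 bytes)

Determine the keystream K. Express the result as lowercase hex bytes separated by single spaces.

18 54 16 f3 3e 21 8c

Since C = M ⊕ K, XORing both sides with M gives K = M ⊕ C.
8d xor 95 = 18
f5 xor a1 = 54
cd xor db = 16
c1 xor 32 = f3
fd xor c3 = 3e
9f xor be = 21
de xor 52 = 8c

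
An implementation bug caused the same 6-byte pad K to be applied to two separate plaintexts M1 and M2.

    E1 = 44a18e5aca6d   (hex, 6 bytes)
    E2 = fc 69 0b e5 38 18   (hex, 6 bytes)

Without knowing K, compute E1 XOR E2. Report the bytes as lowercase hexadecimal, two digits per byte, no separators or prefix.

b8c885bff275

E1 ⊕ E2 = (M1 ⊕ K) ⊕ (M2 ⊕ K) = M1 ⊕ M2 — the shared key cancels under XOR.
byte 0:  68 ^ 252 = 184
byte 1: 161 ^ 105 = 200
byte 2: 142 ^  11 = 133
byte 3:  90 ^ 229 = 191
byte 4: 202 ^  56 = 242
byte 5: 109 ^  24 = 117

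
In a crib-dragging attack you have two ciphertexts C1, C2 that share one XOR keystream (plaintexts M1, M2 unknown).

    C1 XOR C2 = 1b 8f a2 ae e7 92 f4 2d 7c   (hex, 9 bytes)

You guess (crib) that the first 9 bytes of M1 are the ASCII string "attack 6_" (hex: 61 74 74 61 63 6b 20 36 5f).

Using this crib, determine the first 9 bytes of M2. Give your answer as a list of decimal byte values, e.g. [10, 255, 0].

Since C1 ⊕ C2 = M1 ⊕ M2, XORing with the guessed M1 bytes yields the corresponding M2 bytes: M2 = (C1 ⊕ C2) ⊕ M1.
1b XOR 61 = 7a
8f XOR 74 = fb
a2 XOR 74 = d6
ae XOR 61 = cf
e7 XOR 63 = 84
92 XOR 6b = f9
f4 XOR 20 = d4
2d XOR 36 = 1b
7c XOR 5f = 23

[122, 251, 214, 207, 132, 249, 212, 27, 35]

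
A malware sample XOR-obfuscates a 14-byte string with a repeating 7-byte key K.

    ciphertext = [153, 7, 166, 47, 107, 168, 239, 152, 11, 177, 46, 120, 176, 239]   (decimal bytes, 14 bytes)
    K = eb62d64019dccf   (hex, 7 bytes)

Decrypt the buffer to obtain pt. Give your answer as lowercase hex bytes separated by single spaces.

72 65 70 6f 72 74 20 73 69 67 6e 61 6c 20

The 7-byte key repeats, so the effective keystream is eb 62 d6 40 19 dc cf eb 62 d6 40 19 dc cf.
byte 0: 99 ^ eb = 72
byte 1: 07 ^ 62 = 65
byte 2: a6 ^ d6 = 70
byte 3: 2f ^ 40 = 6f
byte 4: 6b ^ 19 = 72
byte 5: a8 ^ dc = 74
byte 6: ef ^ cf = 20
byte 7: 98 ^ eb = 73
byte 8: 0b ^ 62 = 69
byte 9: b1 ^ d6 = 67
byte 10: 2e ^ 40 = 6e
byte 11: 78 ^ 19 = 61
byte 12: b0 ^ dc = 6c
byte 13: ef ^ cf = 20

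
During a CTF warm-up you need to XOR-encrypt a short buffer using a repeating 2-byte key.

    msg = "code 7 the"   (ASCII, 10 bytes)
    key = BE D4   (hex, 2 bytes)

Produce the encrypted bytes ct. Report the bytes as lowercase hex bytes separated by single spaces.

The 2-byte key repeats, so the effective keystream is be d4 be d4 be d4 be d4 be d4.
byte 0: 63 XOR be = dd
byte 1: 6f XOR d4 = bb
byte 2: 64 XOR be = da
byte 3: 65 XOR d4 = b1
byte 4: 20 XOR be = 9e
byte 5: 37 XOR d4 = e3
byte 6: 20 XOR be = 9e
byte 7: 74 XOR d4 = a0
byte 8: 68 XOR be = d6
byte 9: 65 XOR d4 = b1

dd bb da b1 9e e3 9e a0 d6 b1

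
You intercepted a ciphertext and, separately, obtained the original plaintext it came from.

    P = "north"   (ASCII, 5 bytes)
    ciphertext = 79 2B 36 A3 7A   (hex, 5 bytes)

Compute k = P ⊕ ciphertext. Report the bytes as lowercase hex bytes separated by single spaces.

Since ciphertext = P ⊕ k, XORing both sides with P gives k = P ⊕ ciphertext.
byte 0: 6e ^ 79 = 17
byte 1: 6f ^ 2b = 44
byte 2: 72 ^ 36 = 44
byte 3: 74 ^ a3 = d7
byte 4: 68 ^ 7a = 12

17 44 44 d7 12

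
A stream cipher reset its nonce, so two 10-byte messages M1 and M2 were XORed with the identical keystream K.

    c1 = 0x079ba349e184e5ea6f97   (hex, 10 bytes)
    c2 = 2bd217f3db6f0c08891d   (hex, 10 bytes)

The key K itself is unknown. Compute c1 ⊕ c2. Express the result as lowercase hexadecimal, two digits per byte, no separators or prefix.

2c49b4ba3aebe9e2e68a

c1 ⊕ c2 = (M1 ⊕ K) ⊕ (M2 ⊕ K) = M1 ⊕ M2 — the shared key cancels under XOR.
00000111 xor 00101011 = 00101100
10011011 xor 11010010 = 01001001
10100011 xor 00010111 = 10110100
01001001 xor 11110011 = 10111010
11100001 xor 11011011 = 00111010
10000100 xor 01101111 = 11101011
11100101 xor 00001100 = 11101001
11101010 xor 00001000 = 11100010
01101111 xor 10001001 = 11100110
10010111 xor 00011101 = 10001010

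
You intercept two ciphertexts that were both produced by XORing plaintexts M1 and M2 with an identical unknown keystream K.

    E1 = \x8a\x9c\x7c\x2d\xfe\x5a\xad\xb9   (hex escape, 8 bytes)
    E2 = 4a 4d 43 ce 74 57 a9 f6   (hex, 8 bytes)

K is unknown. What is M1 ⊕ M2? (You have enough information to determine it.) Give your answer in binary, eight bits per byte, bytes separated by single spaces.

E1 ⊕ E2 = (M1 ⊕ K) ⊕ (M2 ⊕ K) = M1 ⊕ M2 — the shared key cancels under XOR.
8a ⊕ 4a = c0
9c ⊕ 4d = d1
7c ⊕ 43 = 3f
2d ⊕ ce = e3
fe ⊕ 74 = 8a
5a ⊕ 57 = 0d
ad ⊕ a9 = 04
b9 ⊕ f6 = 4f

11000000 11010001 00111111 11100011 10001010 00001101 00000100 01001111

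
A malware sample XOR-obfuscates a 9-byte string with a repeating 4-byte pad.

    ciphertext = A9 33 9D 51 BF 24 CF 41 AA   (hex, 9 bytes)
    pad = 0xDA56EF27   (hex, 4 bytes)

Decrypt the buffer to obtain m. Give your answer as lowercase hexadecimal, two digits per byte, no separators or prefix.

736572766572206670

The 4-byte key repeats, so the effective keystream is da 56 ef 27 da 56 ef 27 da.
byte 0: 10101001 xor 11011010 = 01110011
byte 1: 00110011 xor 01010110 = 01100101
byte 2: 10011101 xor 11101111 = 01110010
byte 3: 01010001 xor 00100111 = 01110110
byte 4: 10111111 xor 11011010 = 01100101
byte 5: 00100100 xor 01010110 = 01110010
byte 6: 11001111 xor 11101111 = 00100000
byte 7: 01000001 xor 00100111 = 01100110
byte 8: 10101010 xor 11011010 = 01110000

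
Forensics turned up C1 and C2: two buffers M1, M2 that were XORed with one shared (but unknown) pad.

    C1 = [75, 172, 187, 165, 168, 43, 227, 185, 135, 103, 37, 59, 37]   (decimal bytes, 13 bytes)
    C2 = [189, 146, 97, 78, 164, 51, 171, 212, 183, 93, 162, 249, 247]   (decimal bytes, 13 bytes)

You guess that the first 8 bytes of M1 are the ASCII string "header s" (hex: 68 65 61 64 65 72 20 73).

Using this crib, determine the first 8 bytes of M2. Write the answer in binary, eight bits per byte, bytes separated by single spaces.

10011110 01011011 10111011 10001111 01101001 01101010 01101000 00011110

First, C1 ⊕ C2 = (M1 ⊕ K) ⊕ (M2 ⊕ K) = M1 ⊕ M2, so the key drops out. Then M2 = (M1 ⊕ M2) ⊕ M1 over the first 8 bytes.
byte 0: (4b ⊕ bd) ⊕ 68 = f6 ⊕ 68 = 9e
byte 1: (ac ⊕ 92) ⊕ 65 = 3e ⊕ 65 = 5b
byte 2: (bb ⊕ 61) ⊕ 61 = da ⊕ 61 = bb
byte 3: (a5 ⊕ 4e) ⊕ 64 = eb ⊕ 64 = 8f
byte 4: (a8 ⊕ a4) ⊕ 65 = 0c ⊕ 65 = 69
byte 5: (2b ⊕ 33) ⊕ 72 = 18 ⊕ 72 = 6a
byte 6: (e3 ⊕ ab) ⊕ 20 = 48 ⊕ 20 = 68
byte 7: (b9 ⊕ d4) ⊕ 73 = 6d ⊕ 73 = 1e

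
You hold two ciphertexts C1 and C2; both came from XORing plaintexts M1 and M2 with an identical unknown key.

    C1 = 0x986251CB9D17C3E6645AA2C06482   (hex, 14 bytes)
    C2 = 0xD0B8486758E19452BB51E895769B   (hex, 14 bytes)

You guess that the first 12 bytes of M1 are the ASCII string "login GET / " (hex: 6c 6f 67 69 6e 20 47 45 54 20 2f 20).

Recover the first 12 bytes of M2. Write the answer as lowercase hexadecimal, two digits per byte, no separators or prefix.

24b57ec5abd610f18b2b6575

First, C1 ⊕ C2 = (M1 ⊕ K) ⊕ (M2 ⊕ K) = M1 ⊕ M2, so the key drops out. Then M2 = (M1 ⊕ M2) ⊕ M1 over the first 12 bytes.
byte 0: (98 xor d0) xor 6c = 48 xor 6c = 24
byte 1: (62 xor b8) xor 6f = da xor 6f = b5
byte 2: (51 xor 48) xor 67 = 19 xor 67 = 7e
byte 3: (cb xor 67) xor 69 = ac xor 69 = c5
byte 4: (9d xor 58) xor 6e = c5 xor 6e = ab
byte 5: (17 xor e1) xor 20 = f6 xor 20 = d6
byte 6: (c3 xor 94) xor 47 = 57 xor 47 = 10
byte 7: (e6 xor 52) xor 45 = b4 xor 45 = f1
byte 8: (64 xor bb) xor 54 = df xor 54 = 8b
byte 9: (5a xor 51) xor 20 = 0b xor 20 = 2b
byte 10: (a2 xor e8) xor 2f = 4a xor 2f = 65
byte 11: (c0 xor 95) xor 20 = 55 xor 20 = 75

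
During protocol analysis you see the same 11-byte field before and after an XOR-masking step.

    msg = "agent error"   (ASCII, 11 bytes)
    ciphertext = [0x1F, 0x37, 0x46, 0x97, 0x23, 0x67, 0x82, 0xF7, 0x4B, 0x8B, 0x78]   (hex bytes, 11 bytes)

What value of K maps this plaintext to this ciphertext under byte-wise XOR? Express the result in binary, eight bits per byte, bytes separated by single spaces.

Since ciphertext = msg ⊕ K, XORing both sides with msg gives K = msg ⊕ ciphertext.
byte 0: 61 XOR 1f = 7e
byte 1: 67 XOR 37 = 50
byte 2: 65 XOR 46 = 23
byte 3: 6e XOR 97 = f9
byte 4: 74 XOR 23 = 57
byte 5: 20 XOR 67 = 47
byte 6: 65 XOR 82 = e7
byte 7: 72 XOR f7 = 85
byte 8: 72 XOR 4b = 39
byte 9: 6f XOR 8b = e4
byte 10: 72 XOR 78 = 0a

01111110 01010000 00100011 11111001 01010111 01000111 11100111 10000101 00111001 11100100 00001010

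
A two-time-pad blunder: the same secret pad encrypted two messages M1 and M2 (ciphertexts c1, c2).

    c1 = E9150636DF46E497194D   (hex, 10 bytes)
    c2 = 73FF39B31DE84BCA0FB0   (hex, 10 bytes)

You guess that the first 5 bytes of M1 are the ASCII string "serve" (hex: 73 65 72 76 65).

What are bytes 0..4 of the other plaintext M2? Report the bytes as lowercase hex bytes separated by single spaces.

e9 8f 4d f3 a7

First, c1 ⊕ c2 = (M1 ⊕ K) ⊕ (M2 ⊕ K) = M1 ⊕ M2, so the key drops out. Then M2 = (M1 ⊕ M2) ⊕ M1 over the first 5 bytes.
byte 0: (e9 ^ 73) ^ 73 = 9a ^ 73 = e9
byte 1: (15 ^ ff) ^ 65 = ea ^ 65 = 8f
byte 2: (06 ^ 39) ^ 72 = 3f ^ 72 = 4d
byte 3: (36 ^ b3) ^ 76 = 85 ^ 76 = f3
byte 4: (df ^ 1d) ^ 65 = c2 ^ 65 = a7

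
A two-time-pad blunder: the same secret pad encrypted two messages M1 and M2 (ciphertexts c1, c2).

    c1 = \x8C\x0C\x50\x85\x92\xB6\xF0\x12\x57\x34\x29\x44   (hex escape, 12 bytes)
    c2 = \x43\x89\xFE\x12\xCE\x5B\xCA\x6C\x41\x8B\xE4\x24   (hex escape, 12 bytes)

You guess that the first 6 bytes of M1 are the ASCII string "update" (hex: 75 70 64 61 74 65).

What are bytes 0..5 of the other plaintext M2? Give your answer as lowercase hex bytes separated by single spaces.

ba f5 ca f6 28 88

First, c1 ⊕ c2 = (M1 ⊕ K) ⊕ (M2 ⊕ K) = M1 ⊕ M2, so the key drops out. Then M2 = (M1 ⊕ M2) ⊕ M1 over the first 6 bytes.
byte 0: (8c xor 43) xor 75 = cf xor 75 = ba
byte 1: (0c xor 89) xor 70 = 85 xor 70 = f5
byte 2: (50 xor fe) xor 64 = ae xor 64 = ca
byte 3: (85 xor 12) xor 61 = 97 xor 61 = f6
byte 4: (92 xor ce) xor 74 = 5c xor 74 = 28
byte 5: (b6 xor 5b) xor 65 = ed xor 65 = 88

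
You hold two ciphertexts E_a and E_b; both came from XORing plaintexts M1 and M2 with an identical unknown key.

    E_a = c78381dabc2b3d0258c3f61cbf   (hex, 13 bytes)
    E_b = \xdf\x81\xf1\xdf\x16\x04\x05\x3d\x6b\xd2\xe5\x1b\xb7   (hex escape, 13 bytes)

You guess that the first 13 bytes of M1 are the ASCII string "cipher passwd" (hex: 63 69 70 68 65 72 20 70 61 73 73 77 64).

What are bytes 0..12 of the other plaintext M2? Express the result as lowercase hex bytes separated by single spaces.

First, E_a ⊕ E_b = (M1 ⊕ K) ⊕ (M2 ⊕ K) = M1 ⊕ M2, so the key drops out. Then M2 = (M1 ⊕ M2) ⊕ M1 over the first 13 bytes.
byte 0: (c7 xor df) xor 63 = 18 xor 63 = 7b
byte 1: (83 xor 81) xor 69 = 02 xor 69 = 6b
byte 2: (81 xor f1) xor 70 = 70 xor 70 = 00
byte 3: (da xor df) xor 68 = 05 xor 68 = 6d
byte 4: (bc xor 16) xor 65 = aa xor 65 = cf
byte 5: (2b xor 04) xor 72 = 2f xor 72 = 5d
byte 6: (3d xor 05) xor 20 = 38 xor 20 = 18
byte 7: (02 xor 3d) xor 70 = 3f xor 70 = 4f
byte 8: (58 xor 6b) xor 61 = 33 xor 61 = 52
byte 9: (c3 xor d2) xor 73 = 11 xor 73 = 62
byte 10: (f6 xor e5) xor 73 = 13 xor 73 = 60
byte 11: (1c xor 1b) xor 77 = 07 xor 77 = 70
byte 12: (bf xor b7) xor 64 = 08 xor 64 = 6c

7b 6b 00 6d cf 5d 18 4f 52 62 60 70 6c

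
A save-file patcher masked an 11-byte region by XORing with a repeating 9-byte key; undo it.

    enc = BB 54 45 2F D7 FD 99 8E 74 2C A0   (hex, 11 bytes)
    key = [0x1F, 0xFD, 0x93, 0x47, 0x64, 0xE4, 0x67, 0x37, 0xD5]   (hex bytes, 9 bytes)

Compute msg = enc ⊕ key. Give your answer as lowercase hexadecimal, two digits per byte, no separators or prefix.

The 9-byte key repeats, so the effective keystream is 1f fd 93 47 64 e4 67 37 d5 1f fd.
byte 0: bb xor 1f = a4
byte 1: 54 xor fd = a9
byte 2: 45 xor 93 = d6
byte 3: 2f xor 47 = 68
byte 4: d7 xor 64 = b3
byte 5: fd xor e4 = 19
byte 6: 99 xor 67 = fe
byte 7: 8e xor 37 = b9
byte 8: 74 xor d5 = a1
byte 9: 2c xor 1f = 33
byte 10: a0 xor fd = 5d

a4a9d668b319feb9a1335d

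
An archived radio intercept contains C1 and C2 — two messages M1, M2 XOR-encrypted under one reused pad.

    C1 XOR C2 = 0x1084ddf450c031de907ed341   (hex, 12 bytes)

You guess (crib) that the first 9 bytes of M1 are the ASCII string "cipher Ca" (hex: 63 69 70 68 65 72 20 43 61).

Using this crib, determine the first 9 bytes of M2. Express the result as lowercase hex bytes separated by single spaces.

Since C1 ⊕ C2 = M1 ⊕ M2, XORing with the guessed M1 bytes yields the corresponding M2 bytes: M2 = (C1 ⊕ C2) ⊕ M1.
10 ⊕ 63 = 73
84 ⊕ 69 = ed
dd ⊕ 70 = ad
f4 ⊕ 68 = 9c
50 ⊕ 65 = 35
c0 ⊕ 72 = b2
31 ⊕ 20 = 11
de ⊕ 43 = 9d
90 ⊕ 61 = f1

73 ed ad 9c 35 b2 11 9d f1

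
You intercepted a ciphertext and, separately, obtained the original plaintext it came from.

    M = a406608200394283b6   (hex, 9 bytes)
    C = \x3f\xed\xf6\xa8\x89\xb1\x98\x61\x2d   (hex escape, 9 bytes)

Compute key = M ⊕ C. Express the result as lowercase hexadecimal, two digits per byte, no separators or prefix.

9beb962a8988dae29b

Since C = M ⊕ key, XORing both sides with M gives key = M ⊕ C.
byte 0: 164 ^  63 = 155
byte 1:   6 ^ 237 = 235
byte 2:  96 ^ 246 = 150
byte 3: 130 ^ 168 =  42
byte 4:   0 ^ 137 = 137
byte 5:  57 ^ 177 = 136
byte 6:  66 ^ 152 = 218
byte 7: 131 ^  97 = 226
byte 8: 182 ^  45 = 155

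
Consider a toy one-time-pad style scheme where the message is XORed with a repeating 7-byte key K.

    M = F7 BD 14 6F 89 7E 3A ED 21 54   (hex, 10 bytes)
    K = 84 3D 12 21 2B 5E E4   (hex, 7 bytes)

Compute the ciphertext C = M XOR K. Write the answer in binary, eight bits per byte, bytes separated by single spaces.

01110011 10000000 00000110 01001110 10100010 00100000 11011110 01101001 00011100 01000110

The 7-byte key repeats, so the effective keystream is 84 3d 12 21 2b 5e e4 84 3d 12.
byte 0: f7 xor 84 = 73
byte 1: bd xor 3d = 80
byte 2: 14 xor 12 = 06
byte 3: 6f xor 21 = 4e
byte 4: 89 xor 2b = a2
byte 5: 7e xor 5e = 20
byte 6: 3a xor e4 = de
byte 7: ed xor 84 = 69
byte 8: 21 xor 3d = 1c
byte 9: 54 xor 12 = 46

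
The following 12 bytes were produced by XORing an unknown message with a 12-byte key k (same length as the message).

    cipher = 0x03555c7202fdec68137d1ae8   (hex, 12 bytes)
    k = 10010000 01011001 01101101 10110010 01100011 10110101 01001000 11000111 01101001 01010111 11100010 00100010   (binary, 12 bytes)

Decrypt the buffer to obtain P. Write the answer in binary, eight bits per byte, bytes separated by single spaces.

03 xor 90 = 93
55 xor 59 = 0c
5c xor 6d = 31
72 xor b2 = c0
02 xor 63 = 61
fd xor b5 = 48
ec xor 48 = a4
68 xor c7 = af
13 xor 69 = 7a
7d xor 57 = 2a
1a xor e2 = f8
e8 xor 22 = ca

10010011 00001100 00110001 11000000 01100001 01001000 10100100 10101111 01111010 00101010 11111000 11001010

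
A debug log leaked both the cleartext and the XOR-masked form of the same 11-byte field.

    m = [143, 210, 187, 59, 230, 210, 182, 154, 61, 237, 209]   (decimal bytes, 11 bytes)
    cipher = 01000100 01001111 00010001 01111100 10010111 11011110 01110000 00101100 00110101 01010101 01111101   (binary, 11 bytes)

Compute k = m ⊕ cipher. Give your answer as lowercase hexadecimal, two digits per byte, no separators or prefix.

Since cipher = m ⊕ k, XORing both sides with m gives k = m ⊕ cipher.
8f ^ 44 = cb
d2 ^ 4f = 9d
bb ^ 11 = aa
3b ^ 7c = 47
e6 ^ 97 = 71
d2 ^ de = 0c
b6 ^ 70 = c6
9a ^ 2c = b6
3d ^ 35 = 08
ed ^ 55 = b8
d1 ^ 7d = ac

cb9daa47710cc6b608b8ac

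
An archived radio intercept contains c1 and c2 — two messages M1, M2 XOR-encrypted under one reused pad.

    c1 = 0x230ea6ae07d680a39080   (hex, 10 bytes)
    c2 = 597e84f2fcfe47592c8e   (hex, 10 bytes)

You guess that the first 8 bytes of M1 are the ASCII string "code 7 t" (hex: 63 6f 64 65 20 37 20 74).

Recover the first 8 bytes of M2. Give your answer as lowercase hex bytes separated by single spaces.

First, c1 ⊕ c2 = (M1 ⊕ K) ⊕ (M2 ⊕ K) = M1 ⊕ M2, so the key drops out. Then M2 = (M1 ⊕ M2) ⊕ M1 over the first 8 bytes.
byte 0: (23 ^ 59) ^ 63 = 7a ^ 63 = 19
byte 1: (0e ^ 7e) ^ 6f = 70 ^ 6f = 1f
byte 2: (a6 ^ 84) ^ 64 = 22 ^ 64 = 46
byte 3: (ae ^ f2) ^ 65 = 5c ^ 65 = 39
byte 4: (07 ^ fc) ^ 20 = fb ^ 20 = db
byte 5: (d6 ^ fe) ^ 37 = 28 ^ 37 = 1f
byte 6: (80 ^ 47) ^ 20 = c7 ^ 20 = e7
byte 7: (a3 ^ 59) ^ 74 = fa ^ 74 = 8e

19 1f 46 39 db 1f e7 8e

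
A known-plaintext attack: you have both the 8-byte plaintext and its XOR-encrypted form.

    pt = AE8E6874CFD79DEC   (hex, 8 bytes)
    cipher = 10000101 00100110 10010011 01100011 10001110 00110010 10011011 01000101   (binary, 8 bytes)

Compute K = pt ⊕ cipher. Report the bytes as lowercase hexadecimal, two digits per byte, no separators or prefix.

Since cipher = pt ⊕ K, XORing both sides with pt gives K = pt ⊕ cipher.
ae XOR 85 = 2b
8e XOR 26 = a8
68 XOR 93 = fb
74 XOR 63 = 17
cf XOR 8e = 41
d7 XOR 32 = e5
9d XOR 9b = 06
ec XOR 45 = a9

2ba8fb1741e506a9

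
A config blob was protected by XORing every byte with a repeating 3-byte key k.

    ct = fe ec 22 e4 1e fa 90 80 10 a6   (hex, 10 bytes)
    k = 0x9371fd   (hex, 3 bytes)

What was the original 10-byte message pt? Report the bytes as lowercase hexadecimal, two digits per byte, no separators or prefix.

The 3-byte key repeats, so the effective keystream is 93 71 fd 93 71 fd 93 71 fd 93.
byte 0: fe ⊕ 93 = 6d
byte 1: ec ⊕ 71 = 9d
byte 2: 22 ⊕ fd = df
byte 3: e4 ⊕ 93 = 77
byte 4: 1e ⊕ 71 = 6f
byte 5: fa ⊕ fd = 07
byte 6: 90 ⊕ 93 = 03
byte 7: 80 ⊕ 71 = f1
byte 8: 10 ⊕ fd = ed
byte 9: a6 ⊕ 93 = 35

6d9ddf776f0703f1ed35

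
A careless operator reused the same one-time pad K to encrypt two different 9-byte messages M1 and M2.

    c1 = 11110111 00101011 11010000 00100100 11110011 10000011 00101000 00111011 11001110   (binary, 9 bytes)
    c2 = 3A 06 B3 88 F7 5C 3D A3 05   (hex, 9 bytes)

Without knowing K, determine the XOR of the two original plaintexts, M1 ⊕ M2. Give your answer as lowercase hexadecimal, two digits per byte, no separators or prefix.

cd2d63ac04df1598cb

c1 ⊕ c2 = (M1 ⊕ K) ⊕ (M2 ⊕ K) = M1 ⊕ M2 — the shared key cancels under XOR.
f7 xor 3a = cd
2b xor 06 = 2d
d0 xor b3 = 63
24 xor 88 = ac
f3 xor f7 = 04
83 xor 5c = df
28 xor 3d = 15
3b xor a3 = 98
ce xor 05 = cb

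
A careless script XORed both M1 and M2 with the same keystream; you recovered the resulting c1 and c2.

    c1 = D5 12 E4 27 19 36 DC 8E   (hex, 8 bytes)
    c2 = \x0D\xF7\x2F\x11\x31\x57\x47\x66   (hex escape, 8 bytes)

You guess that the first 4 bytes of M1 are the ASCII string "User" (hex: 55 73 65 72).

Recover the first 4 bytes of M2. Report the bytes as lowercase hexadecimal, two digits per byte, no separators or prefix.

First, c1 ⊕ c2 = (M1 ⊕ K) ⊕ (M2 ⊕ K) = M1 ⊕ M2, so the key drops out. Then M2 = (M1 ⊕ M2) ⊕ M1 over the first 4 bytes.
byte 0: (d5 ^ 0d) ^ 55 = d8 ^ 55 = 8d
byte 1: (12 ^ f7) ^ 73 = e5 ^ 73 = 96
byte 2: (e4 ^ 2f) ^ 65 = cb ^ 65 = ae
byte 3: (27 ^ 11) ^ 72 = 36 ^ 72 = 44

8d96ae44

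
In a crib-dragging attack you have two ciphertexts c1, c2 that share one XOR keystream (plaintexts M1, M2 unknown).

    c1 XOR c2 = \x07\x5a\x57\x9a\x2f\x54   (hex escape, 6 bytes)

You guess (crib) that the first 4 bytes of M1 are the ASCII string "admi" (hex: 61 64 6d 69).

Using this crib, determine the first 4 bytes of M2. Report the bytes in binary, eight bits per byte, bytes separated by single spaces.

01100110 00111110 00111010 11110011

Since c1 ⊕ c2 = M1 ⊕ M2, XORing with the guessed M1 bytes yields the corresponding M2 bytes: M2 = (c1 ⊕ c2) ⊕ M1.
  7 XOR  97 = 102
 90 XOR 100 =  62
 87 XOR 109 =  58
154 XOR 105 = 243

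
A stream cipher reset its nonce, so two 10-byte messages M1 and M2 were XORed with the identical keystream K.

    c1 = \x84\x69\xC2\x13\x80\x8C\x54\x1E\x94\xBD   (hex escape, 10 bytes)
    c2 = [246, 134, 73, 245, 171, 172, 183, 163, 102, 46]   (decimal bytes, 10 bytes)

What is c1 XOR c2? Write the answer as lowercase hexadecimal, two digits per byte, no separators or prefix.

72ef8be62b20e3bdf293

c1 ⊕ c2 = (M1 ⊕ K) ⊕ (M2 ⊕ K) = M1 ⊕ M2 — the shared key cancels under XOR.
byte 0: 84 ⊕ f6 = 72
byte 1: 69 ⊕ 86 = ef
byte 2: c2 ⊕ 49 = 8b
byte 3: 13 ⊕ f5 = e6
byte 4: 80 ⊕ ab = 2b
byte 5: 8c ⊕ ac = 20
byte 6: 54 ⊕ b7 = e3
byte 7: 1e ⊕ a3 = bd
byte 8: 94 ⊕ 66 = f2
byte 9: bd ⊕ 2e = 93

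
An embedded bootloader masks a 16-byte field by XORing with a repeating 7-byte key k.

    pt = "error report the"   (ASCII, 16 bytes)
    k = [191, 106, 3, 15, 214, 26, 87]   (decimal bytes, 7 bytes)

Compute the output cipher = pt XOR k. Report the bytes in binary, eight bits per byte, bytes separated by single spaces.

11011010 00011000 01110001 01100000 10100100 00111010 00100101 11011010 00011010 01101100 01111101 10100010 00111010 00100011 11010111 00001111

The 7-byte key repeats, so the effective keystream is bf 6a 03 0f d6 1a 57 bf 6a 03 0f d6 1a 57 bf 6a.
byte 0: 65 xor bf = da
byte 1: 72 xor 6a = 18
byte 2: 72 xor 03 = 71
byte 3: 6f xor 0f = 60
byte 4: 72 xor d6 = a4
byte 5: 20 xor 1a = 3a
byte 6: 72 xor 57 = 25
byte 7: 65 xor bf = da
byte 8: 70 xor 6a = 1a
byte 9: 6f xor 03 = 6c
byte 10: 72 xor 0f = 7d
byte 11: 74 xor d6 = a2
byte 12: 20 xor 1a = 3a
byte 13: 74 xor 57 = 23
byte 14: 68 xor bf = d7
byte 15: 65 xor 6a = 0f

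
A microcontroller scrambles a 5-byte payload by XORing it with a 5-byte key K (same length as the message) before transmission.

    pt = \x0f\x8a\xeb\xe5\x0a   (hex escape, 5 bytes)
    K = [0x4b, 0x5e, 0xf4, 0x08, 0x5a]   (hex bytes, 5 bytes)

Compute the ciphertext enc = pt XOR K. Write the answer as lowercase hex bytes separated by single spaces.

44 d4 1f ed 50

0f xor 4b = 44
8a xor 5e = d4
eb xor f4 = 1f
e5 xor 08 = ed
0a xor 5a = 50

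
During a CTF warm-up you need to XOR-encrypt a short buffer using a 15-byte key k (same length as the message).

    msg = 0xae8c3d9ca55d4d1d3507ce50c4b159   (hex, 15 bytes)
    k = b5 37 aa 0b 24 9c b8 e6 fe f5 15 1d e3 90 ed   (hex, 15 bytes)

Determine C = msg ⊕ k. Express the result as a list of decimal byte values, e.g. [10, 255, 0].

10101110 ^ 10110101 = 00011011
10001100 ^ 00110111 = 10111011
00111101 ^ 10101010 = 10010111
10011100 ^ 00001011 = 10010111
10100101 ^ 00100100 = 10000001
01011101 ^ 10011100 = 11000001
01001101 ^ 10111000 = 11110101
00011101 ^ 11100110 = 11111011
00110101 ^ 11111110 = 11001011
00000111 ^ 11110101 = 11110010
11001110 ^ 00010101 = 11011011
01010000 ^ 00011101 = 01001101
11000100 ^ 11100011 = 00100111
10110001 ^ 10010000 = 00100001
01011001 ^ 11101101 = 10110100

[27, 187, 151, 151, 129, 193, 245, 251, 203, 242, 219, 77, 39, 33, 180]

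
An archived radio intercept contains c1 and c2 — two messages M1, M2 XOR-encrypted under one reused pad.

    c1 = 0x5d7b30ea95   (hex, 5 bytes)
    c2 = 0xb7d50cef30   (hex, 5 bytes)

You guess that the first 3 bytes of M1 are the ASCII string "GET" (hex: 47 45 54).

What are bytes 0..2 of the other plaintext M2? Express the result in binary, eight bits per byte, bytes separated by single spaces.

10101101 11101011 01101000

First, c1 ⊕ c2 = (M1 ⊕ K) ⊕ (M2 ⊕ K) = M1 ⊕ M2, so the key drops out. Then M2 = (M1 ⊕ M2) ⊕ M1 over the first 3 bytes.
byte 0: (5d ^ b7) ^ 47 = ea ^ 47 = ad
byte 1: (7b ^ d5) ^ 45 = ae ^ 45 = eb
byte 2: (30 ^ 0c) ^ 54 = 3c ^ 54 = 68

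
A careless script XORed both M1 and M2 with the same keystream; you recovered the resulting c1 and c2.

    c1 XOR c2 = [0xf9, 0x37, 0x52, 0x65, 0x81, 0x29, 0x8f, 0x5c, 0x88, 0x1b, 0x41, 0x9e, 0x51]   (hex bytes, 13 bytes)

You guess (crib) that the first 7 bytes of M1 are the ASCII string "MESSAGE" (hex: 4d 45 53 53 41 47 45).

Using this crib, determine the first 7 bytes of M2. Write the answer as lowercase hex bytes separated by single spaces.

b4 72 01 36 c0 6e ca

Since c1 ⊕ c2 = M1 ⊕ M2, XORing with the guessed M1 bytes yields the corresponding M2 bytes: M2 = (c1 ⊕ c2) ⊕ M1.
byte 0: 11111001 ⊕ 01001101 = 10110100
byte 1: 00110111 ⊕ 01000101 = 01110010
byte 2: 01010010 ⊕ 01010011 = 00000001
byte 3: 01100101 ⊕ 01010011 = 00110110
byte 4: 10000001 ⊕ 01000001 = 11000000
byte 5: 00101001 ⊕ 01000111 = 01101110
byte 6: 10001111 ⊕ 01000101 = 11001010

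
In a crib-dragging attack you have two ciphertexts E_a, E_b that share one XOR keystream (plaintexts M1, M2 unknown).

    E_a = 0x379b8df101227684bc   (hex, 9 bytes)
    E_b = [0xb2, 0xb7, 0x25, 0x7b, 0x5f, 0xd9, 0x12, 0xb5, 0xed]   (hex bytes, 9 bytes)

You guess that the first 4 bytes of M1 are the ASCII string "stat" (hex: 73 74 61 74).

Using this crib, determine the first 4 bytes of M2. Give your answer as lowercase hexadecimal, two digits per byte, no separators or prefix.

f658c9fe

First, E_a ⊕ E_b = (M1 ⊕ K) ⊕ (M2 ⊕ K) = M1 ⊕ M2, so the key drops out. Then M2 = (M1 ⊕ M2) ⊕ M1 over the first 4 bytes.
byte 0: (37 XOR b2) XOR 73 = 85 XOR 73 = f6
byte 1: (9b XOR b7) XOR 74 = 2c XOR 74 = 58
byte 2: (8d XOR 25) XOR 61 = a8 XOR 61 = c9
byte 3: (f1 XOR 7b) XOR 74 = 8a XOR 74 = fe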